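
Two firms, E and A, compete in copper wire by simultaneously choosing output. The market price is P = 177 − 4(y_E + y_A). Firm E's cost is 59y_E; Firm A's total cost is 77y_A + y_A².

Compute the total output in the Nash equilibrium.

17.3125

Firm E's profit: π = y_E(177 − 4(y_E + y_A)) − 59y_E.
∂π/∂y_E = 118 − 8y_E − 4y_A = 0, so y_E = 14.75 − 0.5y_A.
For A: ∂π/∂y_A = 100 − 10y_A − 4y_E = 0 ⇒ y_A = 10 − 0.4y_E.
Solving the two reaction functions simultaneously: (1 − (−0.5)(−0.4))y_E = 14.75 − 0.5·10, so 0.8y_E = 9.75 and y_E = 12.1875.
Then y_A = 10 − 0.4·12.1875 = 5.125.
Total output: 12.1875 + 5.125 = 17.3125.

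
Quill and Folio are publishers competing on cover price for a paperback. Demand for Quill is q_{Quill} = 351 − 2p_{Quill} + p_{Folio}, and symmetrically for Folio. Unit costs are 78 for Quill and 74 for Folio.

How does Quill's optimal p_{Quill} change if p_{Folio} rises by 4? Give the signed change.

1

Quill's profit: π = (p_{Quill} − 78)(351 − 2p_{Quill} + p_{Folio}).
∂π/∂p_{Quill} = 507 − 4p_{Quill} + p_{Folio} = 0 ⇒ p_{Quill} = 126.75 + 0.25p_{Folio}.
The reaction-function slope is 0.25, so a 4-unit rise in p_{Folio} moves p_{Quill} by 0.25 × 4 = 1. Quill's best response rises — the actions are strategic complements.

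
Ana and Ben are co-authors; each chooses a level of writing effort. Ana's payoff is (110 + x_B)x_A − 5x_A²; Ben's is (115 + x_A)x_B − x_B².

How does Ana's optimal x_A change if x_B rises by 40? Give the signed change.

Expanding Ana's payoff: 110x_A + x_Bx_A − 5x_A².
∂π/∂x_A = 110 + x_B − 10x_A = 0, so x_A = 11 + 0.1x_B.
The reaction-function slope is 0.1, so a 40-unit rise in x_B moves x_A by 0.1 × 40 = 4. Ana's best response rises — the actions are strategic complements.

4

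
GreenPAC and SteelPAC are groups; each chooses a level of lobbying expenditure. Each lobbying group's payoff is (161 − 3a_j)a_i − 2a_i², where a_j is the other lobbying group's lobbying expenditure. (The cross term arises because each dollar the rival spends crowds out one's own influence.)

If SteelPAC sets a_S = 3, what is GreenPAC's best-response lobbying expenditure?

GreenPAC's payoff is (161 − 3a_S)a_G − 2a_G².
∂π/∂a_G = 161 − 3a_S − 4a_G = 0, so a_G = 40.25 − 0.75a_S.
At a_S = 3: a_G = 40.25 − 0.75·3 = 38.

38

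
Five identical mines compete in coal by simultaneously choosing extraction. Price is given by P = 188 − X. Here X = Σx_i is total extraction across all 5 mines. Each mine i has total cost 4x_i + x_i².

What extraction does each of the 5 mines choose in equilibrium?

23

A representative mine's profit is π_i = x_i(188 − X) − 4x_i − x_i², with X = x_i + Σ_{j≠i} x_j.
First-order condition: 184 − 4x_i − Σ_{j≠i} x_j = 0.
Imposing symmetry (x_j = x for all j) turns Σ_{j≠i} x_j into 4x, so 184 = 8x and x = 23.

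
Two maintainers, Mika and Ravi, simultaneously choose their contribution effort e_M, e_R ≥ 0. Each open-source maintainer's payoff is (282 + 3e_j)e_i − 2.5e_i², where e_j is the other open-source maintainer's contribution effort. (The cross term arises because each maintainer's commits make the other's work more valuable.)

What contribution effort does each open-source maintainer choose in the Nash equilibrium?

141

Mika's payoff is (282 + 3e_R)e_M − 2.5e_M².
∂π/∂e_M = 282 + 3e_R − 5e_M = 0, so e_M = 56.4 + 0.6e_R.
The game is symmetric, so in equilibrium e_R = e_M: the reaction function gives 0.4e_M = 56.4, hence e_M = 141.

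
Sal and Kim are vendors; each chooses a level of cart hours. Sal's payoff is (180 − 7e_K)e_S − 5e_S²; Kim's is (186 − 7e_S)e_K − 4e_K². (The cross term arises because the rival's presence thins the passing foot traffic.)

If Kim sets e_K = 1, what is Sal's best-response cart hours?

17.3

Expanding Sal's payoff: 180e_S − 7e_Ke_S − 5e_S².
∂π/∂e_S = 180 − 7e_K − 10e_S = 0, so e_S = 18 − 0.7e_K.
At e_K = 1: e_S = 18 − 0.7·1 = 17.3.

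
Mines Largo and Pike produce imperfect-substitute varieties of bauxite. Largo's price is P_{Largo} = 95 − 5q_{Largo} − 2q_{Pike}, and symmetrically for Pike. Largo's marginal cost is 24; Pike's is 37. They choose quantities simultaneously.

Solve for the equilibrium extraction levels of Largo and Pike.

Mine Largo's profit: π = q_{Largo}(95 − 5q_{Largo} − 2q_{Pike}) − 24q_{Largo}.
∂π/∂q_{Largo} = 71 − 10q_{Largo} − 2q_{Pike} = 0 ⇒ q_{Largo} = 7.1 − 0.2q_{Pike}.
Similarly q_{Pike} = 5.8 − 0.2q_{Largo}.
Plugging q_{Pike} into Largo's best response: q_{Largo} = 7.1 − 0.2(5.8 − 0.2q_{Largo}) ⇒ 0.96q_{Largo} = 5.94, so q_{Largo} = 6.1875.
Then q_{Pike} = 5.8 − 0.2·6.1875 = 4.5625.

6.1875, 4.5625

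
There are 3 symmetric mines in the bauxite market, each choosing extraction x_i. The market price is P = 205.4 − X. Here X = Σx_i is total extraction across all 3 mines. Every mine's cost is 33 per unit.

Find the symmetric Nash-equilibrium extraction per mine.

43.1

A representative mine's profit is π_i = x_i(205.4 − X) − 33x_i, with X = x_i + Σ_{j≠i} x_j.
First-order condition: 172.4 − 2x_i − Σ_{j≠i} x_j = 0.
Imposing symmetry (x_j = x for all j) turns Σ_{j≠i} x_j into 2x, so 172.4 = 4x and x = 43.1.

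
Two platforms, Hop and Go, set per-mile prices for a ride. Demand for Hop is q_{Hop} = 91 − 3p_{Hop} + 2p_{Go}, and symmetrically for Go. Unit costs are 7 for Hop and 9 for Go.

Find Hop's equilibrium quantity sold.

Hop's profit: π = (p_{Hop} − 7)(91 − 3p_{Hop} + 2p_{Go}).
∂π/∂p_{Hop} = 112 − 6p_{Hop} + 2p_{Go} = 0 ⇒ p_{Hop} = 56/3 + (1/3)p_{Go}.
Similarly p_{Go} = 59/3 + (1/3)p_{Hop}.
Plugging p_{Go} into Hop's best response: p_{Hop} = 56/3 + (1/3)(59/3 + (1/3)p_{Hop}) ⇒ (8/9)p_{Hop} = 227/9, so p_{Hop} = 28.375.
Then p_{Go} = 59/3 + (1/3)·28.375 = 29.125.
q_{Hop} = 91 − 3·28.375 + 2·29.125 = 64.125.

64.125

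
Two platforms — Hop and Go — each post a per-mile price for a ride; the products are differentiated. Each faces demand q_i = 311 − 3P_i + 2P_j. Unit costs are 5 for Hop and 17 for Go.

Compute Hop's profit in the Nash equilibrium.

18604.6875

Hop's profit: π = (P_{Hop} − 5)(311 − 3P_{Hop} + 2P_{Go}).
∂π/∂P_{Hop} = 326 − 6P_{Hop} + 2P_{Go} = 0 ⇒ P_{Hop} = 163/3 + (1/3)P_{Go}.
Similarly P_{Go} = 181/3 + (1/3)P_{Hop}.
Plugging P_{Go} into Hop's best response: P_{Hop} = 163/3 + (1/3)(181/3 + (1/3)P_{Hop}) ⇒ (8/9)P_{Hop} = 670/9, so P_{Hop} = 83.75.
Then P_{Go} = 181/3 + (1/3)·83.75 = 88.25.
q_{Hop} = 311 − 3·83.75 + 2·88.25 = 236.25.
Profit = (83.75 − 5)·236.25 = 18604.6875.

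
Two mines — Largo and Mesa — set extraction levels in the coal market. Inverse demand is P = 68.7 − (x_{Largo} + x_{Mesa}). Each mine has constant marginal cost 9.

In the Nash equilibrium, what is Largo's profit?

396.01

Mine Largo's profit: π = x_{Largo}(68.7 − (x_{Largo} + x_{Mesa})) − 9x_{Largo}.
∂π/∂x_{Largo} = 59.7 − 2x_{Largo} − x_{Mesa} = 0, so x_{Largo} = 29.85 − 0.5x_{Mesa}.
Setting x_{Largo} = x_{Mesa} in the reaction function: x_{Largo} = 29.85 − 0.5x_{Largo}, so x_{Largo} = 29.85 / 1.5 = 19.9.
Price P = 68.7 − 39.8 = 28.9.
Largo's profit: (28.9 − 9)·19.9 = 396.01.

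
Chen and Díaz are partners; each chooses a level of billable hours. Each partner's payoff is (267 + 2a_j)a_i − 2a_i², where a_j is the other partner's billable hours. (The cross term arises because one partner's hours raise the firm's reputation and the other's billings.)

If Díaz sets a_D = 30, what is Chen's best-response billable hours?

81.75

Chen's payoff is (267 + 2a_D)a_C − 2a_C².
∂π/∂a_C = 267 + 2a_D − 4a_C = 0, so a_C = 66.75 + 0.5a_D.
At a_D = 30: a_C = 66.75 + 0.5·30 = 81.75.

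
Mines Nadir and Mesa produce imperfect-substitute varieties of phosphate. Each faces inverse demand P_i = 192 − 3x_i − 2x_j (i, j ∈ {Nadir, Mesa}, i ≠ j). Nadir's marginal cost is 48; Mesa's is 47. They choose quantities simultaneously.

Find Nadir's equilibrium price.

101.8125

Mine Nadir's profit: π = x_{Nadir}(192 − 3x_{Nadir} − 2x_{Mesa}) − 48x_{Nadir}.
∂π/∂x_{Nadir} = 144 − 6x_{Nadir} − 2x_{Mesa} = 0 ⇒ x_{Nadir} = 24 − (1/3)x_{Mesa}.
Similarly x_{Mesa} = 145/6 − (1/3)x_{Nadir}.
Substituting the second reaction function into the first: x_{Nadir} = 24 − (1/3)(145/6 − (1/3)x_{Nadir}), which gives (8/9)x_{Nadir} = 287/18 ⇒ x_{Nadir} = 17.9375.
Then x_{Mesa} = 145/6 − (1/3)·17.9375 = 18.1875.
P_{Nadir} = 192 − 3·17.9375 − 2·18.1875 = 101.8125.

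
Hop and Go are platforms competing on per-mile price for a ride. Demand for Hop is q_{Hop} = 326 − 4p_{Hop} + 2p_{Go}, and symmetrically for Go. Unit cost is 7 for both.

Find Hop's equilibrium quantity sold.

208

Hop's profit: π = (p_{Hop} − 7)(326 − 4p_{Hop} + 2p_{Go}).
∂π/∂p_{Hop} = 354 − 8p_{Hop} + 2p_{Go} = 0 ⇒ p_{Hop} = 44.25 + 0.25p_{Go}.
By symmetry p_{Go} = p_{Hop}; substituting into the reaction function, 0.75p_{Hop} = 44.25 and p_{Hop} = 59.
q_{Hop} = 326 − 4·59 + 2·59 = 208.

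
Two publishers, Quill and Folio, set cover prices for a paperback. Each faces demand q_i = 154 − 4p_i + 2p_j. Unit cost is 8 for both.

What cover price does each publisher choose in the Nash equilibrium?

31

Quill's profit: π = (p_{Quill} − 8)(154 − 4p_{Quill} + 2p_{Folio}).
∂π/∂p_{Quill} = 186 − 8p_{Quill} + 2p_{Folio} = 0 ⇒ p_{Quill} = 23.25 + 0.25p_{Folio}.
Setting p_{Quill} = p_{Folio} in the reaction function: p_{Quill} = 23.25 + 0.25p_{Quill}, so p_{Quill} = 23.25 / 0.75 = 31.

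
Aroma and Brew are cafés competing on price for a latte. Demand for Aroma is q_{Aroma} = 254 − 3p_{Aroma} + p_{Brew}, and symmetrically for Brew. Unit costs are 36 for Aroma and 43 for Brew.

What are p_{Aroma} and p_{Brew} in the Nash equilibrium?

Aroma's profit: π = (p_{Aroma} − 36)(254 − 3p_{Aroma} + p_{Brew}).
∂π/∂p_{Aroma} = 362 − 6p_{Aroma} + p_{Brew} = 0 ⇒ p_{Aroma} = 181/3 + (1/6)p_{Brew}.
Similarly p_{Brew} = 383/6 + (1/6)p_{Aroma}.
Substituting the second reaction function into the first: p_{Aroma} = 181/3 + (1/6)(383/6 + (1/6)p_{Aroma}), which gives (35/36)p_{Aroma} = 2555/36 ⇒ p_{Aroma} = 73.
Then p_{Brew} = 383/6 + (1/6)·73 = 76.

73, 76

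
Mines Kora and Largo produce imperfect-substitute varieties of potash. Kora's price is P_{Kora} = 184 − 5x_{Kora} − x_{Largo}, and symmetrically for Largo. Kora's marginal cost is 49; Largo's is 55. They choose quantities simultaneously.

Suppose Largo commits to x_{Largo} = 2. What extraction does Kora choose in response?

Mine Kora's profit: π = x_{Kora}(184 − 5x_{Kora} − x_{Largo}) − 49x_{Kora}.
∂π/∂x_{Kora} = 135 − 10x_{Kora} − x_{Largo} = 0 ⇒ x_{Kora} = 13.5 − 0.1x_{Largo}.
At x_{Largo} = 2: x_{Kora} = 13.5 − 0.1·2 = 13.3.

13.3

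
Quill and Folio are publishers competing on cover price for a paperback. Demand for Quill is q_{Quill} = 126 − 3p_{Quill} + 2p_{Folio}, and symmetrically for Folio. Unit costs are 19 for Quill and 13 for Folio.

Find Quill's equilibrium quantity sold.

76.875

Quill's profit: π = (p_{Quill} − 19)(126 − 3p_{Quill} + 2p_{Folio}).
∂π/∂p_{Quill} = 183 − 6p_{Quill} + 2p_{Folio} = 0 ⇒ p_{Quill} = 30.5 + (1/3)p_{Folio}.
Similarly p_{Folio} = 27.5 + (1/3)p_{Quill}.
Plugging p_{Folio} into Quill's best response: p_{Quill} = 30.5 + (1/3)(27.5 + (1/3)p_{Quill}) ⇒ (8/9)p_{Quill} = 119/3, so p_{Quill} = 44.625.
Then p_{Folio} = 27.5 + (1/3)·44.625 = 42.375.
q_{Quill} = 126 − 3·44.625 + 2·42.375 = 76.875.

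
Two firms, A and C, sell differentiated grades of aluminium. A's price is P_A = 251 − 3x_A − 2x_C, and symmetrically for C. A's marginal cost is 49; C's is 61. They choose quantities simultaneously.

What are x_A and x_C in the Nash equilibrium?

26, 23

Firm A's profit: π = x_A(251 − 3x_A − 2x_C) − 49x_A.
∂π/∂x_A = 202 − 6x_A − 2x_C = 0 ⇒ x_A = 101/3 − (1/3)x_C.
Similarly x_C = 95/3 − (1/3)x_A.
Plugging x_C into A's best response: x_A = 101/3 − (1/3)(95/3 − (1/3)x_A) ⇒ (8/9)x_A = 208/9, so x_A = 26.
Then x_C = 95/3 − (1/3)·26 = 23.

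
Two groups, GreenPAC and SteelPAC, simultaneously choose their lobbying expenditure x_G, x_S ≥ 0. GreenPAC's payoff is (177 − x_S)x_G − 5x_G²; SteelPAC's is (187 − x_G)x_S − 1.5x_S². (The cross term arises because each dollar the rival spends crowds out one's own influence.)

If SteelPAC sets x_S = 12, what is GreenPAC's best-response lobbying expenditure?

16.5

Expanding GreenPAC's payoff: 177x_G − x_Sx_G − 5x_G².
∂π/∂x_G = 177 − x_S − 10x_G = 0, so x_G = 17.7 − 0.1x_S.
At x_S = 12: x_G = 17.7 − 0.1·12 = 16.5.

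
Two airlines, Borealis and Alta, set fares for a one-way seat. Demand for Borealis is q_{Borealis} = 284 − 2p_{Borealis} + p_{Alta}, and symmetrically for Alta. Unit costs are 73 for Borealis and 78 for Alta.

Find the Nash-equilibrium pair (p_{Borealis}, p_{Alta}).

144, 146

Borealis's profit: π = (p_{Borealis} − 73)(284 − 2p_{Borealis} + p_{Alta}).
∂π/∂p_{Borealis} = 430 − 4p_{Borealis} + p_{Alta} = 0 ⇒ p_{Borealis} = 107.5 + 0.25p_{Alta}.
Similarly p_{Alta} = 110 + 0.25p_{Borealis}.
Substituting the second reaction function into the first: p_{Borealis} = 107.5 + 0.25(110 + 0.25p_{Borealis}), which gives 0.9375p_{Borealis} = 135 ⇒ p_{Borealis} = 144.
Then p_{Alta} = 110 + 0.25·144 = 146.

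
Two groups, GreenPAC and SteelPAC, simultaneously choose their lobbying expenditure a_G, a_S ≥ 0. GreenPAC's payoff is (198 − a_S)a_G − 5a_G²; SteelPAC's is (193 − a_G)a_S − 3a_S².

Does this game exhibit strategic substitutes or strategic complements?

Expanding GreenPAC's payoff: 198a_G − a_Sa_G − 5a_G².
∂π/∂a_G = 198 − a_S − 10a_G = 0, so a_G = 19.8 − 0.1a_S.
The best-response slope da_G/da_S = −0.1 < 0: the reaction function is downward-sloping, so the choices are strategic substitutes.

strategic substitutes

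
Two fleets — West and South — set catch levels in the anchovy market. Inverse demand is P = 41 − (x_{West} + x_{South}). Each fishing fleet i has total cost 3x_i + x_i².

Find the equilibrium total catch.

Fishing fleet West's profit: π = x_{West}(41 − (x_{West} + x_{South})) − 3x_{West} − x_{West}².
∂π/∂x_{West} = 38 − 4x_{West} − x_{South} = 0, so x_{West} = 9.5 − 0.25x_{South}.
By symmetry x_{South} = x_{West}; substituting into the reaction function, 1.25x_{West} = 9.5 and x_{West} = 7.6.
Total catch: 7.6 + 7.6 = 15.2.

15.2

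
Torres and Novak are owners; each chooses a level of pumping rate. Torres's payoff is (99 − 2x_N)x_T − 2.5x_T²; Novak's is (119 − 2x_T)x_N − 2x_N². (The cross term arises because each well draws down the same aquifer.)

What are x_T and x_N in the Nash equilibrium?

9.875, 24.8125

Expanding Torres's payoff: 99x_T − 2x_Nx_T − 2.5x_T².
∂π/∂x_T = 99 − 2x_N − 5x_T = 0, so x_T = 19.8 − 0.4x_N.
Likewise for Novak: x_N = 29.75 − 0.5x_T.
Substituting the second reaction function into the first: x_T = 19.8 − 0.4(29.75 − 0.5x_T), which gives 0.8x_T = 7.9 ⇒ x_T = 9.875.
Then x_N = 29.75 − 0.5·9.875 = 24.8125.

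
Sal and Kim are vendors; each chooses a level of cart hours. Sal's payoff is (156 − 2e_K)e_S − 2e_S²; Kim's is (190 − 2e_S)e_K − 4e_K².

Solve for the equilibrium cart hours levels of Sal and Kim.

Expanding Sal's payoff: 156e_S − 2e_Ke_S − 2e_S².
∂π/∂e_S = 156 − 2e_K − 4e_S = 0, so e_S = 39 − 0.5e_K.
Likewise for Kim: e_K = 23.75 − 0.25e_S.
Plugging e_K into Sal's best response: e_S = 39 − 0.5(23.75 − 0.25e_S) ⇒ 0.875e_S = 27.125, so e_S = 31.
Then e_K = 23.75 − 0.25·31 = 16.

31, 16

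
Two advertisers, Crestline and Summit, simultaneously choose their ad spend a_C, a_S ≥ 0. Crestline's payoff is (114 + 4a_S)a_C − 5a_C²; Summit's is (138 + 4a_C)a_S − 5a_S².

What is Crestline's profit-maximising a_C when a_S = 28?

Expanding Crestline's payoff: 114a_C + 4a_Sa_C − 5a_C².
∂π/∂a_C = 114 + 4a_S − 10a_C = 0, so a_C = 11.4 + 0.4a_S.
At a_S = 28: a_C = 11.4 + 0.4·28 = 22.6.

22.6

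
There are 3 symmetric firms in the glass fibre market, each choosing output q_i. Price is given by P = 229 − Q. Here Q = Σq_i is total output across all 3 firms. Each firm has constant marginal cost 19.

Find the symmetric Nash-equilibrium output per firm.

A representative firm's profit is π_i = q_i(229 − Q) − 19q_i, with Q = q_i + Σ_{j≠i} q_j.
First-order condition: 210 − 2q_i − Σ_{j≠i} q_j = 0.
With identical firms, set every q_j = q: then 210 − 2q − 2q = 0, i.e. q = 210/4 = 52.5.

52.5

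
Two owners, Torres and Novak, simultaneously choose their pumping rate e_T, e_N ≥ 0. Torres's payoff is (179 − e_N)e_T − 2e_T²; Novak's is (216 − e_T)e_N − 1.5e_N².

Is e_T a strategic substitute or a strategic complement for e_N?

Expanding Torres's payoff: 179e_T − e_Ne_T − 2e_T².
∂π/∂e_T = 179 − e_N − 4e_T = 0, so e_T = 44.75 − 0.25e_N.
The best-response slope de_T/de_N = −0.25 < 0: the reaction function is downward-sloping, so the choices are strategic substitutes.

strategic substitutes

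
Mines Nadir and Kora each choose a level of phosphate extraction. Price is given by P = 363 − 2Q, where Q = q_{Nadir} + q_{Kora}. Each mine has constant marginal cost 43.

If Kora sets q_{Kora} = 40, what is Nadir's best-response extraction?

Mine Nadir's profit: π = q_{Nadir}(363 − 2(q_{Nadir} + q_{Kora})) − 43q_{Nadir}.
∂π/∂q_{Nadir} = 320 − 4q_{Nadir} − 2q_{Kora} = 0, so q_{Nadir} = 80 − 0.5q_{Kora}.
At q_{Kora} = 40: q_{Nadir} = 80 − 0.5·40 = 60.

60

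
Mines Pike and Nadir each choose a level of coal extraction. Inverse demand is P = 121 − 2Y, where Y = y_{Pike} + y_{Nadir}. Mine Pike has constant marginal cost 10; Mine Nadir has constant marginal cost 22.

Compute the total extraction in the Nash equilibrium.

35

Mine Pike's profit: π = y_{Pike}(121 − 2(y_{Pike} + y_{Nadir})) − 10y_{Pike}.
∂π/∂y_{Pike} = 111 − 4y_{Pike} − 2y_{Nadir} = 0, so y_{Pike} = 27.75 − 0.5y_{Nadir}.
By the same steps for Nadir: y_{Nadir} = 24.75 − 0.5y_{Pike}.
Plugging y_{Nadir} into Pike's best response: y_{Pike} = 27.75 − 0.5(24.75 − 0.5y_{Pike}) ⇒ 0.75y_{Pike} = 15.375, so y_{Pike} = 20.5.
Then y_{Nadir} = 24.75 − 0.5·20.5 = 14.5.
Total extraction: 20.5 + 14.5 = 35.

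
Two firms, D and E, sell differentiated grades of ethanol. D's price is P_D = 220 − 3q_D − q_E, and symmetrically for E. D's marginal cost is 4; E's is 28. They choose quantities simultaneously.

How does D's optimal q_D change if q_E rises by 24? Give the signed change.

-4

Firm D's profit: π = q_D(220 − 3q_D − q_E) − 4q_D.
∂π/∂q_D = 216 − 6q_D − q_E = 0 ⇒ q_D = 36 − (1/6)q_E.
The reaction-function slope is −1/6, so a 24-unit rise in q_E moves q_D by −1/6 × 24 = −4. D's best response falls — the actions are strategic substitutes.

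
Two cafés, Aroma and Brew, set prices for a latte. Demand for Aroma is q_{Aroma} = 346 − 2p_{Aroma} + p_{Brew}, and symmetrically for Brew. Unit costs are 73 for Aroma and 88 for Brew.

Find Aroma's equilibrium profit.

Aroma's profit: π = (p_{Aroma} − 73)(346 − 2p_{Aroma} + p_{Brew}).
∂π/∂p_{Aroma} = 492 − 4p_{Aroma} + p_{Brew} = 0 ⇒ p_{Aroma} = 123 + 0.25p_{Brew}.
Similarly p_{Brew} = 130.5 + 0.25p_{Aroma}.
Plugging p_{Brew} into Aroma's best response: p_{Aroma} = 123 + 0.25(130.5 + 0.25p_{Aroma}) ⇒ 0.9375p_{Aroma} = 155.625, so p_{Aroma} = 166.
Then p_{Brew} = 130.5 + 0.25·166 = 172.
q_{Aroma} = 346 − 2·166 + 172 = 186.
Profit = (166 − 73)·186 = 17298.

17298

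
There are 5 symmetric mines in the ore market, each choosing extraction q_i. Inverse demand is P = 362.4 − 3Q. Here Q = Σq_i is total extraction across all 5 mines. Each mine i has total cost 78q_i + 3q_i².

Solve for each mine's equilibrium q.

A representative mine's profit is π_i = q_i(362.4 − 3Q) − 78q_i − 3q_i², with Q = q_i + Σ_{j≠i} q_j.
First-order condition: 284.4 − 12q_i − 3Σ_{j≠i} q_j = 0.
Imposing symmetry (q_j = q for all j) turns Σ_{j≠i} q_j into 4q, so 284.4 = 24q and q = 11.85.

11.85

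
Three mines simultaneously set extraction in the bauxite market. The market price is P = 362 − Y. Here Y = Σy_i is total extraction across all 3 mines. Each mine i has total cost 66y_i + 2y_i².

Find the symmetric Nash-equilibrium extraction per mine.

37

A representative mine's profit is π_i = y_i(362 − Y) − 66y_i − 2y_i², with Y = y_i + Σ_{j≠i} y_j.
First-order condition: 296 − 6y_i − Σ_{j≠i} y_j = 0.
With identical mines, set every y_j = y: then 296 − 6y − 2y = 0, i.e. y = 296/8 = 37.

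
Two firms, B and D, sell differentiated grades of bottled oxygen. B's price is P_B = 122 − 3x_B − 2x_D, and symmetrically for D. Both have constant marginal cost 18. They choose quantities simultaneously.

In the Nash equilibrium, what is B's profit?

507

Firm B's profit: π = x_B(122 − 3x_B − 2x_D) − 18x_B.
∂π/∂x_B = 104 − 6x_B − 2x_D = 0 ⇒ x_B = 52/3 − (1/3)x_D.
By symmetry x_D = x_B; substituting into the reaction function, (4/3)x_B = 52/3 and x_B = 13.
P_B = 122 − 3·13 − 2·13 = 57.
Profit = (57 − 18)·13 = 507.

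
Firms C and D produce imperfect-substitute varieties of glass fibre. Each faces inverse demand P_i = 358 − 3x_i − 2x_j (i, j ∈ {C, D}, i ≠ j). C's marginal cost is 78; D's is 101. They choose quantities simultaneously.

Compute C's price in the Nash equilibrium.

187.3125

Firm C's profit: π = x_C(358 − 3x_C − 2x_D) − 78x_C.
∂π/∂x_C = 280 − 6x_C − 2x_D = 0 ⇒ x_C = 140/3 − (1/3)x_D.
Similarly x_D = 257/6 − (1/3)x_C.
Solving the two reaction functions simultaneously: (1 − (−1/3)(−1/3))x_C = 140/3 − (1/3)·(257/6), so (8/9)x_C = 583/18 and x_C = 36.4375.
Then x_D = 257/6 − (1/3)·36.4375 = 30.6875.
P_C = 358 − 3·36.4375 − 2·30.6875 = 187.3125.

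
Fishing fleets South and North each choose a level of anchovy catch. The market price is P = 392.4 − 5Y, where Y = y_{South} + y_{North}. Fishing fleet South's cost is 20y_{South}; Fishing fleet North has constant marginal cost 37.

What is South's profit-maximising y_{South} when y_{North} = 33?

20.74

Fishing fleet South's profit: π = y_{South}(392.4 − 5(y_{South} + y_{North})) − 20y_{South}.
∂π/∂y_{South} = 372.4 − 10y_{South} − 5y_{North} = 0, so y_{South} = 37.24 − 0.5y_{North}.
At y_{North} = 33: y_{South} = 37.24 − 0.5·33 = 20.74.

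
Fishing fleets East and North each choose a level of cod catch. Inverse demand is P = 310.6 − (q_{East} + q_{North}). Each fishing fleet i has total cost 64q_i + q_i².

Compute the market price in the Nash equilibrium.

Fishing fleet East's profit: π = q_{East}(310.6 − (q_{East} + q_{North})) − 64q_{East} − q_{East}².
∂π/∂q_{East} = 246.6 − 4q_{East} − q_{North} = 0, so q_{East} = 61.65 − 0.25q_{North}.
The game is symmetric, so in equilibrium q_{North} = q_{East}: the reaction function gives 1.25q_{East} = 61.65, hence q_{East} = 49.32.
Equilibrium price: P = 310.6 − 98.64 = 211.96.

211.96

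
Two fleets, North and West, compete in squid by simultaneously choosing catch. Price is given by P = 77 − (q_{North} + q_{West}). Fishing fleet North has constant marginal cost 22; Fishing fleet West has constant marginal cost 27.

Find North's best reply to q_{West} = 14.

Fishing fleet North's profit: π = q_{North}(77 − (q_{North} + q_{West})) − 22q_{North}.
∂π/∂q_{North} = 55 − 2q_{North} − q_{West} = 0, so q_{North} = 27.5 − 0.5q_{West}.
At q_{West} = 14: q_{North} = 27.5 − 0.5·14 = 20.5.

20.5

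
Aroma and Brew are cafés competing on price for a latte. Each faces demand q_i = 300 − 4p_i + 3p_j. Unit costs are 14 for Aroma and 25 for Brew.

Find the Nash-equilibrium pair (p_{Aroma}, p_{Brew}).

Aroma's profit: π = (p_{Aroma} − 14)(300 − 4p_{Aroma} + 3p_{Brew}).
∂π/∂p_{Aroma} = 356 − 8p_{Aroma} + 3p_{Brew} = 0 ⇒ p_{Aroma} = 44.5 + 0.375p_{Brew}.
Similarly p_{Brew} = 50 + 0.375p_{Aroma}.
Substituting the second reaction function into the first: p_{Aroma} = 44.5 + 0.375(50 + 0.375p_{Aroma}), which gives (55/64)p_{Aroma} = 63.25 ⇒ p_{Aroma} = 73.6.
Then p_{Brew} = 50 + 0.375·73.6 = 77.6.

73.6, 77.6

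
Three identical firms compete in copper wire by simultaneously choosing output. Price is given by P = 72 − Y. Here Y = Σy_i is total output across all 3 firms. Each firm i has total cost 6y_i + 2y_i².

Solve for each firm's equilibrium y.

A representative firm's profit is π_i = y_i(72 − Y) − 6y_i − 2y_i², with Y = y_i + Σ_{j≠i} y_j.
First-order condition: 66 − 6y_i − Σ_{j≠i} y_j = 0.
With identical firms, set every y_j = y: then 66 − 6y − 2y = 0, i.e. y = 66/8 = 8.25.

8.25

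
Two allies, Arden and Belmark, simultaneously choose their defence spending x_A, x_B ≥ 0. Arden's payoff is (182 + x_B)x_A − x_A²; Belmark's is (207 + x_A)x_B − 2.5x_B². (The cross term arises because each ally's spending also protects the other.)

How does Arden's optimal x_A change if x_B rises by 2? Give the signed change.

1

Expanding Arden's payoff: 182x_A + x_Bx_A − x_A².
∂π/∂x_A = 182 + x_B − 2x_A = 0, so x_A = 91 + 0.5x_B.
The reaction-function slope is 0.5, so a 2-unit rise in x_B moves x_A by 0.5 × 2 = 1. Arden's best response rises — the actions are strategic complements.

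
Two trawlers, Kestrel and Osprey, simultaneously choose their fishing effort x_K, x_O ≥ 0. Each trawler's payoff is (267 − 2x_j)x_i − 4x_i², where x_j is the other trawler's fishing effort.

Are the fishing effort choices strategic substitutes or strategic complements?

Kestrel's payoff is (267 − 2x_O)x_K − 4x_K².
∂π/∂x_K = 267 − 2x_O − 8x_K = 0, so x_K = 33.375 − 0.25x_O.
The best-response slope dx_K/dx_O = −0.25 < 0: the reaction function is downward-sloping, so the choices are strategic substitutes.

strategic substitutes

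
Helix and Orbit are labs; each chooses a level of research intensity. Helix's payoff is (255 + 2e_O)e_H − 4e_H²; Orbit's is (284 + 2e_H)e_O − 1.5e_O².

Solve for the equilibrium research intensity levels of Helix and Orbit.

66.65, 139.1

Expanding Helix's payoff: 255e_H + 2e_Oe_H − 4e_H².
∂π/∂e_H = 255 + 2e_O − 8e_H = 0, so e_H = 31.875 + 0.25e_O.
Likewise for Orbit: e_O = 284/3 + (2/3)e_H.
Solving the two reaction functions simultaneously: (1 − (0.25)(2/3))e_H = 31.875 + 0.25·(284/3), so (5/6)e_H = 1333/24 and e_H = 66.65.
Then e_O = 284/3 + (2/3)·66.65 = 139.1.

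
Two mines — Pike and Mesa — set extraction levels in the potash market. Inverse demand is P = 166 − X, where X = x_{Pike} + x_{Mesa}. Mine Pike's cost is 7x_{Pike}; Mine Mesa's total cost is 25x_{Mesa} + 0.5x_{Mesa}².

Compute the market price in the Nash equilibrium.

74.2

Mine Pike's profit: π = x_{Pike}(166 − (x_{Pike} + x_{Mesa})) − 7x_{Pike}.
∂π/∂x_{Pike} = 159 − 2x_{Pike} − x_{Mesa} = 0, so x_{Pike} = 79.5 − 0.5x_{Mesa}.
For Mesa: ∂π/∂x_{Mesa} = 141 − 3x_{Mesa} − x_{Pike} = 0 ⇒ x_{Mesa} = 47 − (1/3)x_{Pike}.
Plugging x_{Mesa} into Pike's best response: x_{Pike} = 79.5 − 0.5(47 − (1/3)x_{Pike}) ⇒ (5/6)x_{Pike} = 56, so x_{Pike} = 67.2.
Then x_{Mesa} = 47 − (1/3)·67.2 = 24.6.
Equilibrium price: P = 166 − 91.8 = 74.2.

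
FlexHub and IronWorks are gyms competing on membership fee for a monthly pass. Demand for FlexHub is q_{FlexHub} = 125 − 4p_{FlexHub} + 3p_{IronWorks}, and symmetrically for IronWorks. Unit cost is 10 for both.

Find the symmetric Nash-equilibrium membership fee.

33

FlexHub's profit: π = (p_{FlexHub} − 10)(125 − 4p_{FlexHub} + 3p_{IronWorks}).
∂π/∂p_{FlexHub} = 165 − 8p_{FlexHub} + 3p_{IronWorks} = 0 ⇒ p_{FlexHub} = 20.625 + 0.375p_{IronWorks}.
By symmetry p_{IronWorks} = p_{FlexHub}; substituting into the reaction function, 0.625p_{FlexHub} = 20.625 and p_{FlexHub} = 33.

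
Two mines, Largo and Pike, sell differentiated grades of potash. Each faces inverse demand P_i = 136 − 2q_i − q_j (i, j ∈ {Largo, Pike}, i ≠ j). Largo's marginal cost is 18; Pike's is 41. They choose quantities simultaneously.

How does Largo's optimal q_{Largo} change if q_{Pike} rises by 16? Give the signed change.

Mine Largo's profit: π = q_{Largo}(136 − 2q_{Largo} − q_{Pike}) − 18q_{Largo}.
∂π/∂q_{Largo} = 118 − 4q_{Largo} − q_{Pike} = 0 ⇒ q_{Largo} = 29.5 − 0.25q_{Pike}.
The reaction-function slope is −0.25, so a 16-unit rise in q_{Pike} moves q_{Largo} by −0.25 × 16 = −4. Largo's best response falls — the actions are strategic substitutes.

-4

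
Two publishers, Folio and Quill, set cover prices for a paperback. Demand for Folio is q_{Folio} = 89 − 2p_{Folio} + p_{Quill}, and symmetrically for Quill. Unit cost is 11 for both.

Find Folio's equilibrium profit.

Folio's profit: π = (p_{Folio} − 11)(89 − 2p_{Folio} + p_{Quill}).
∂π/∂p_{Folio} = 111 − 4p_{Folio} + p_{Quill} = 0 ⇒ p_{Folio} = 27.75 + 0.25p_{Quill}.
By symmetry p_{Quill} = p_{Folio}; substituting into the reaction function, 0.75p_{Folio} = 27.75 and p_{Folio} = 37.
q_{Folio} = 89 − 2·37 + 37 = 52.
Profit = (37 − 11)·52 = 1352.

1352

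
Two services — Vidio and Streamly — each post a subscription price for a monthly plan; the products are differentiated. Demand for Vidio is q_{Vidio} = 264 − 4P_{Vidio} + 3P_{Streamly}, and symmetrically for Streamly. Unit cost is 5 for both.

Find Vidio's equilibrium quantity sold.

207.2

Vidio's profit: π = (P_{Vidio} − 5)(264 − 4P_{Vidio} + 3P_{Streamly}).
∂π/∂P_{Vidio} = 284 − 8P_{Vidio} + 3P_{Streamly} = 0 ⇒ P_{Vidio} = 35.5 + 0.375P_{Streamly}.
The game is symmetric, so in equilibrium P_{Streamly} = P_{Vidio}: the reaction function gives 0.625P_{Vidio} = 35.5, hence P_{Vidio} = 56.8.
q_{Vidio} = 264 − 4·56.8 + 3·56.8 = 207.2.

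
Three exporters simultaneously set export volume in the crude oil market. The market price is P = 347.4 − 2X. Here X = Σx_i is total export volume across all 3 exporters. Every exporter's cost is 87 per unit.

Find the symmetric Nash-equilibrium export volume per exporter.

32.55

A representative exporter's profit is π_i = x_i(347.4 − 2X) − 87x_i, with X = x_i + Σ_{j≠i} x_j.
First-order condition: 260.4 − 4x_i − 2Σ_{j≠i} x_j = 0.
With identical exporters, set every x_j = x: then 260.4 − 4x − 4x = 0, i.e. x = 260.4/8 = 32.55.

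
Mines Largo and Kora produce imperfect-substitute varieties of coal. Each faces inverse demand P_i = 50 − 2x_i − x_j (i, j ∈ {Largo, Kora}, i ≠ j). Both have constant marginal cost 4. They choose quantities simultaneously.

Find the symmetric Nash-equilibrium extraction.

9.2

Mine Largo's profit: π = x_{Largo}(50 − 2x_{Largo} − x_{Kora}) − 4x_{Largo}.
∂π/∂x_{Largo} = 46 − 4x_{Largo} − x_{Kora} = 0 ⇒ x_{Largo} = 11.5 − 0.25x_{Kora}.
The game is symmetric, so in equilibrium x_{Kora} = x_{Largo}: the reaction function gives 1.25x_{Largo} = 11.5, hence x_{Largo} = 9.2.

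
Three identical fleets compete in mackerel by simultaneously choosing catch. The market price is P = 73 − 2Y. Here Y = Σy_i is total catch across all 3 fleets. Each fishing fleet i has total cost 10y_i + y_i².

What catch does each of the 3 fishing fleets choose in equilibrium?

6.3

A representative fishing fleet's profit is π_i = y_i(73 − 2Y) − 10y_i − y_i², with Y = y_i + Σ_{j≠i} y_j.
First-order condition: 63 − 6y_i − 2Σ_{j≠i} y_j = 0.
In a symmetric equilibrium every fishing fleet chooses the same y, so Σ_{j≠i} y_j = 2y. The condition becomes 63 − 10y = 0, giving y = 63/10 = 6.3.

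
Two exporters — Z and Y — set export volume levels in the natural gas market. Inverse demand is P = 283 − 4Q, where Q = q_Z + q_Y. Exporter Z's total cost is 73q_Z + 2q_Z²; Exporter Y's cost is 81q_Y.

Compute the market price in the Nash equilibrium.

Exporter Z's profit: π = q_Z(283 − 4(q_Z + q_Y)) − 73q_Z − 2q_Z².
∂π/∂q_Z = 210 − 12q_Z − 4q_Y = 0, so q_Z = 17.5 − (1/3)q_Y.
For Y: ∂π/∂q_Y = 202 − 8q_Y − 4q_Z = 0 ⇒ q_Y = 25.25 − 0.5q_Z.
Solving the two reaction functions simultaneously: (1 − (−1/3)(−0.5))q_Z = 17.5 − (1/3)·25.25, so (5/6)q_Z = 109/12 and q_Z = 10.9.
Then q_Y = 25.25 − 0.5·10.9 = 19.8.
Equilibrium price: P = 283 − 4·30.7 = 160.2.

160.2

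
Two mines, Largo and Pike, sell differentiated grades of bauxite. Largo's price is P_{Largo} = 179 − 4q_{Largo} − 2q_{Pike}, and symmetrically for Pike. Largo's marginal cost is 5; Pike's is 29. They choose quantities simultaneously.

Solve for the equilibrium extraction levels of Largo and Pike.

18.2, 14.2

Mine Largo's profit: π = q_{Largo}(179 − 4q_{Largo} − 2q_{Pike}) − 5q_{Largo}.
∂π/∂q_{Largo} = 174 − 8q_{Largo} − 2q_{Pike} = 0 ⇒ q_{Largo} = 21.75 − 0.25q_{Pike}.
Similarly q_{Pike} = 18.75 − 0.25q_{Largo}.
Solving the two reaction functions simultaneously: (1 − (−0.25)(−0.25))q_{Largo} = 21.75 − 0.25·18.75, so 0.9375q_{Largo} = 17.0625 and q_{Largo} = 18.2.
Then q_{Pike} = 18.75 − 0.25·18.2 = 14.2.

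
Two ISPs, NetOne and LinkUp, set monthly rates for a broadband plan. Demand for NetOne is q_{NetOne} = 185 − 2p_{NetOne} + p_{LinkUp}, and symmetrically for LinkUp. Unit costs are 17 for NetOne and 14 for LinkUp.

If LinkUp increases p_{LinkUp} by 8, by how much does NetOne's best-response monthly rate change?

NetOne's profit: π = (p_{NetOne} − 17)(185 − 2p_{NetOne} + p_{LinkUp}).
∂π/∂p_{NetOne} = 219 − 4p_{NetOne} + p_{LinkUp} = 0 ⇒ p_{NetOne} = 54.75 + 0.25p_{LinkUp}.
The reaction-function slope is 0.25, so an 8-unit rise in p_{LinkUp} moves p_{NetOne} by 0.25 × 8 = 2. NetOne's best response rises — the actions are strategic complements.

2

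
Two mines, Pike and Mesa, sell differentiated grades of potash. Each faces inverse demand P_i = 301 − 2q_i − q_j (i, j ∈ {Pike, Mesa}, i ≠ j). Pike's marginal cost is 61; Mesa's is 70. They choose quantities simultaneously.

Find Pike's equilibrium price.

158.2

Mine Pike's profit: π = q_{Pike}(301 − 2q_{Pike} − q_{Mesa}) − 61q_{Pike}.
∂π/∂q_{Pike} = 240 − 4q_{Pike} − q_{Mesa} = 0 ⇒ q_{Pike} = 60 − 0.25q_{Mesa}.
Similarly q_{Mesa} = 57.75 − 0.25q_{Pike}.
Substituting the second reaction function into the first: q_{Pike} = 60 − 0.25(57.75 − 0.25q_{Pike}), which gives 0.9375q_{Pike} = 45.5625 ⇒ q_{Pike} = 48.6.
Then q_{Mesa} = 57.75 − 0.25·48.6 = 45.6.
P_{Pike} = 301 − 2·48.6 − 45.6 = 158.2.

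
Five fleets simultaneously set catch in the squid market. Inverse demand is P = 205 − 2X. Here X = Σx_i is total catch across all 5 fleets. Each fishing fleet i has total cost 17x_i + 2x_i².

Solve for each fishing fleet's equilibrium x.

A representative fishing fleet's profit is π_i = x_i(205 − 2X) − 17x_i − 2x_i², with X = x_i + Σ_{j≠i} x_j.
First-order condition: 188 − 8x_i − 2Σ_{j≠i} x_j = 0.
Imposing symmetry (x_j = x for all j) turns Σ_{j≠i} x_j into 4x, so 188 = 16x and x = 11.75.

11.75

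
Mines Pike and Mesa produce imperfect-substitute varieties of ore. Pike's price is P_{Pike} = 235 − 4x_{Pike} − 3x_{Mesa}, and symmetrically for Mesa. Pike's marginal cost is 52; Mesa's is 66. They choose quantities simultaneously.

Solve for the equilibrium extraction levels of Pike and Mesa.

Mine Pike's profit: π = x_{Pike}(235 − 4x_{Pike} − 3x_{Mesa}) − 52x_{Pike}.
∂π/∂x_{Pike} = 183 − 8x_{Pike} − 3x_{Mesa} = 0 ⇒ x_{Pike} = 22.875 − 0.375x_{Mesa}.
Similarly x_{Mesa} = 21.125 − 0.375x_{Pike}.
Solving the two reaction functions simultaneously: (1 − (−0.375)(−0.375))x_{Pike} = 22.875 − 0.375·21.125, so (55/64)x_{Pike} = 957/64 and x_{Pike} = 17.4.
Then x_{Mesa} = 21.125 − 0.375·17.4 = 14.6.

17.4, 14.6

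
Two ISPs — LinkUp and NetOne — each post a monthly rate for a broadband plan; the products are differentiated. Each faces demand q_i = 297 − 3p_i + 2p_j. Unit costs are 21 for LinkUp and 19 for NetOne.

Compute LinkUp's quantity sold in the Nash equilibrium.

LinkUp's profit: π = (p_{LinkUp} − 21)(297 − 3p_{LinkUp} + 2p_{NetOne}).
∂π/∂p_{LinkUp} = 360 − 6p_{LinkUp} + 2p_{NetOne} = 0 ⇒ p_{LinkUp} = 60 + (1/3)p_{NetOne}.
Similarly p_{NetOne} = 59 + (1/3)p_{LinkUp}.
Substituting the second reaction function into the first: p_{LinkUp} = 60 + (1/3)(59 + (1/3)p_{LinkUp}), which gives (8/9)p_{LinkUp} = 239/3 ⇒ p_{LinkUp} = 89.625.
Then p_{NetOne} = 59 + (1/3)·89.625 = 88.875.
q_{LinkUp} = 297 − 3·89.625 + 2·88.875 = 205.875.

205.875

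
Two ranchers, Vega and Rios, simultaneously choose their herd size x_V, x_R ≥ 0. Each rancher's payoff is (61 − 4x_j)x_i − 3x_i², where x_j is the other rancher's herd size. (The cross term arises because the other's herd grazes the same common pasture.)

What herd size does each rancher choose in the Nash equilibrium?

6.1

Vega's payoff is (61 − 4x_R)x_V − 3x_V².
∂π/∂x_V = 61 − 4x_R − 6x_V = 0, so x_V = 61/6 − (2/3)x_R.
Setting x_V = x_R in the reaction function: x_V = 61/6 − (2/3)x_V, so x_V = (61/6) / (5/3) = 6.1.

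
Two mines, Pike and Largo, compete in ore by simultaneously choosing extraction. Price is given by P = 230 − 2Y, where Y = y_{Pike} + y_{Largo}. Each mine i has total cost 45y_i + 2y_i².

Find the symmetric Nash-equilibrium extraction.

18.5

Mine Pike's profit: π = y_{Pike}(230 − 2(y_{Pike} + y_{Largo})) − 45y_{Pike} − 2y_{Pike}².
∂π/∂y_{Pike} = 185 − 8y_{Pike} − 2y_{Largo} = 0, so y_{Pike} = 23.125 − 0.25y_{Largo}.
By symmetry y_{Largo} = y_{Pike}; substituting into the reaction function, 1.25y_{Pike} = 23.125 and y_{Pike} = 18.5.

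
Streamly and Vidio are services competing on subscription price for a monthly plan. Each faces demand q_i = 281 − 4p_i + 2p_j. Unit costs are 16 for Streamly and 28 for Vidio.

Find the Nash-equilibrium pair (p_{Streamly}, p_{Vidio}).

Streamly's profit: π = (p_{Streamly} − 16)(281 − 4p_{Streamly} + 2p_{Vidio}).
∂π/∂p_{Streamly} = 345 − 8p_{Streamly} + 2p_{Vidio} = 0 ⇒ p_{Streamly} = 43.125 + 0.25p_{Vidio}.
Similarly p_{Vidio} = 49.125 + 0.25p_{Streamly}.
Substituting the second reaction function into the first: p_{Streamly} = 43.125 + 0.25(49.125 + 0.25p_{Streamly}), which gives 0.9375p_{Streamly} = 1773/32 ⇒ p_{Streamly} = 59.1.
Then p_{Vidio} = 49.125 + 0.25·59.1 = 63.9.

59.1, 63.9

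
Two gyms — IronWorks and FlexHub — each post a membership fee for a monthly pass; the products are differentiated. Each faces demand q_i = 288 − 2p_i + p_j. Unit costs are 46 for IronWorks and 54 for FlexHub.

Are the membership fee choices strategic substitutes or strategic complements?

IronWorks's profit: π = (p_{IronWorks} − 46)(288 − 2p_{IronWorks} + p_{FlexHub}).
∂π/∂p_{IronWorks} = 380 − 4p_{IronWorks} + p_{FlexHub} = 0 ⇒ p_{IronWorks} = 95 + 0.25p_{FlexHub}.
The best-response slope dp_{IronWorks}/dp_{FlexHub} = 0.25 > 0: the reaction function is upward-sloping, so the choices are strategic complements.

strategic complements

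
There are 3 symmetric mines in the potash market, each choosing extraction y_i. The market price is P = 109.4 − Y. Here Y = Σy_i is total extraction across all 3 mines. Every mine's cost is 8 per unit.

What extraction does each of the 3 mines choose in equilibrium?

A representative mine's profit is π_i = y_i(109.4 − Y) − 8y_i, with Y = y_i + Σ_{j≠i} y_j.
First-order condition: 101.4 − 2y_i − Σ_{j≠i} y_j = 0.
In a symmetric equilibrium every mine chooses the same y, so Σ_{j≠i} y_j = 2y. The condition becomes 101.4 − 4y = 0, giving y = 101.4/4 = 25.35.

25.35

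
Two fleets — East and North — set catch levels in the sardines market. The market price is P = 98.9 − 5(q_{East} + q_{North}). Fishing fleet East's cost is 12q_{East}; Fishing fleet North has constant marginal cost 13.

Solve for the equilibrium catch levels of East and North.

5.86, 5.66

Fishing fleet East's profit: π = q_{East}(98.9 − 5(q_{East} + q_{North})) − 12q_{East}.
∂π/∂q_{East} = 86.9 − 10q_{East} − 5q_{North} = 0, so q_{East} = 8.69 − 0.5q_{North}.
By the same steps for North: q_{North} = 8.59 − 0.5q_{East}.
Substituting the second reaction function into the first: q_{East} = 8.69 − 0.5(8.59 − 0.5q_{East}), which gives 0.75q_{East} = 4.395 ⇒ q_{East} = 5.86.
Then q_{North} = 8.59 − 0.5·5.86 = 5.66.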